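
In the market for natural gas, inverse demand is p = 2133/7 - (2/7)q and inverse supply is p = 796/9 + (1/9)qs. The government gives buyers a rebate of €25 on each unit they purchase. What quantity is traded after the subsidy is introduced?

q' = 608

Pre-subsidy: 2133/7 - (2/7)q = 796/9 + (1/9)q gives q* = 545 and p* = 149.
With the rebate, buyers effectively pay pb = ps − 25, where ps is the price sellers receive.
On the curves, pb = 2133/7 - (2/7)q and ps = 796/9 + (1/9)q; the wedge ps − pb = 25 gives 796/9 + (1/9)q − (2133/7 - (2/7)q) = 25, so q' = 608.
Then pb = 2133/7 − (2/7)·608 = 131 and ps = 796/9 + (1/9)·608 = 156.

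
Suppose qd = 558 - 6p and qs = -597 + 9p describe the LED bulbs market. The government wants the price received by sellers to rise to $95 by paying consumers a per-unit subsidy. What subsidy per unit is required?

At a seller price of 95, quantity supplied is -597 + 9·95 = 258.
Buyers absorb 258 only when they pay pb with 558 − 6·pb = 258, i.e. pb = 50.
s = ps − pb = 95 − 50 = 45.

Required subsidy s = $45 per unit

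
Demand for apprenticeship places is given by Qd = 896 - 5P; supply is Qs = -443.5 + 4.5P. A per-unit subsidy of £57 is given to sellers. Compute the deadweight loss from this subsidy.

Deadweight loss = £3847.5

Pre-subsidy: 896 - 5P = -443.5 + 4.5P gives P* = 141, Q* = 191.
With the subsidy, sellers receive Ps = Pb + 57 for each unit, where Pb is the price buyers pay.
Supply in terms of Pb becomes Qs = -443.5 + 4.5(Pb + 57) = -187 + 4.5Pb. Setting this equal to demand: 896 - 5Pb = -187 + 4.5Pb, so Pb = 114.
Sellers receive Ps = 114 + 57 = 171; Q' = 896 − 5·114 = 326.
The subsidy expands output by 326 − 191 = 135 past the efficient level; on those units the gap between marginal cost and willingness to pay runs from 0 up to 57.
DWL = ½ × 57 × 135 = 3847.5.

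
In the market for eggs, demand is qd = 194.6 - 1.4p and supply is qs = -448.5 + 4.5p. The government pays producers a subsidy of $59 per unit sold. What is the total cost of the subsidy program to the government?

Pre-subsidy: 194.6 - 1.4p = -448.5 + 4.5p gives p* = 109, q* = 42.
With the subsidy, sellers receive ps = pb + 59 for each unit, where pb is the price buyers pay.
Supply in terms of pb becomes qs = -448.5 + 4.5(pb + 59) = -183 + 4.5pb. Setting this equal to demand: 194.6 - 1.4pb = -183 + 4.5pb, so pb = 64.
Sellers receive ps = 64 + 59 = 123; q' = 194.6 − 1.4·64 = 105.
Government outlay = subsidy × quantity = 59 × 105 = 6195.

Government cost = $6195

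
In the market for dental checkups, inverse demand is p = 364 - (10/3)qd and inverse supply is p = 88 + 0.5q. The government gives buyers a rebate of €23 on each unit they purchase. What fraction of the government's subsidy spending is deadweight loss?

DWL / government spending = 1/26

Pre-subsidy: 364 - (10/3)q = 88 + 0.5q gives q* = 72 and p* = 124.
With the rebate, buyers effectively pay pb = ps − 23, where ps is the price sellers receive.
On the curves, pb = 364 - (10/3)q and ps = 88 + 0.5q; the wedge ps − pb = 23 gives 88 + 0.5q − (364 - (10/3)q) = 23, so q' = 78.
Then pb = 364 − (10/3)·78 = 104 and ps = 88 + 0.5·78 = 127.
ΔCS = ½(72 + 78)(124 − 104) = 1500; ΔPS = ½(72 + 78)(127 − 124) = 225.
Government spending = 23 × 78 = 1794.
DWL = ½ × 23 × (78 − 72) = 69; fraction = 69 / 1794 = 1/26.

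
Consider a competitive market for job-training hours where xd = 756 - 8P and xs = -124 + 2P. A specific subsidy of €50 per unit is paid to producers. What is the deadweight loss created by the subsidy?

Deadweight loss = €2000

Pre-subsidy: 756 - 8P = -124 + 2P gives P* = 88, x* = 52.
With the subsidy, sellers receive Ps = Pb + 50 for each unit, where Pb is the price buyers pay.
Supply in terms of Pb becomes xs = -124 + 2(Pb + 50) = -24 + 2Pb. Setting this equal to demand: 756 - 8Pb = -24 + 2Pb, so Pb = 78.
Sellers receive Ps = 78 + 50 = 128; x' = 756 − 8·78 = 132.
The subsidy expands output by 132 − 52 = 80 past the efficient level; on those units the gap between marginal cost and willingness to pay runs from 0 up to 50.
DWL = ½ × 50 × 80 = 2000.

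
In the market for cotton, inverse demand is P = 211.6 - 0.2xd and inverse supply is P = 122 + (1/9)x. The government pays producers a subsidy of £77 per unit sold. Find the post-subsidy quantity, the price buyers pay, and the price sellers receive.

Pre-subsidy: 211.6 - 0.2x = 122 + (1/9)x gives x* = 288 and P* = 154.
With the subsidy, sellers receive Ps = Pb + 77 for each unit, where Pb is the price buyers pay.
On the curves, Pb = 211.6 - 0.2x and Ps = 122 + (1/9)x; the wedge Ps − Pb = 77 gives 122 + (1/9)x − (211.6 - 0.2x) = 77, so x' = 535.5.
Then Pb = 211.6 − 0.2·535.5 = 104.5 and Ps = 122 + (1/9)·535.5 = 181.5.

x' = 535.5; buyers pay £104.5; sellers receive £181.5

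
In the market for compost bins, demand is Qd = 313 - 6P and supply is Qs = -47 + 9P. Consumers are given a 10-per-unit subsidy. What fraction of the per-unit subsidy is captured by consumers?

Pre-subsidy: 313 - 6P = -47 + 9P gives P* = 24, Q* = 169.
With the rebate, buyers effectively pay Pb = Ps − 10, where Ps is the price sellers receive.
Demand in terms of Ps becomes Qd = 313 − 6(Ps − 10) = 373 - 6Ps. Setting this equal to supply: 373 - 6Ps = -47 + 9Ps, so Ps = 28.
Buyers pay Pb = 28 − 10 = 18; Q' = -47 + 9·28 = 205.
Buyers' price falls by P* − Pb = 24 − 18 = 6; sellers' price rises by Ps − P* = 28 − 24 = 4.
So consumers capture 6/10 = 0.6 of each unit of subsidy.

Consumer share = 0.6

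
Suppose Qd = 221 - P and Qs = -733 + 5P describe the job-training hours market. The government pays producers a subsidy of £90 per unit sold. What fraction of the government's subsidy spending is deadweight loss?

Pre-subsidy: 221 - P = -733 + 5P gives P* = 159, Q* = 62.
With the subsidy, sellers receive Ps = Pb + 90 for each unit, where Pb is the price buyers pay.
Supply in terms of Pb becomes Qs = -733 + 5(Pb + 90) = -283 + 5Pb. Setting this equal to demand: 221 - Pb = -283 + 5Pb, so Pb = 84.
Sellers receive Ps = 84 + 90 = 174; Q' = 221 − 1·84 = 137.
ΔCS = ½(62 + 137)(159 − 84) = 7462.5; ΔPS = ½(62 + 137)(174 − 159) = 1492.5.
Government spending = 90 × 137 = 12330.
DWL = ½ × 90 × (137 − 62) = 3375; fraction = 3375 / 12330 = 75/274.

DWL / government spending = 75/274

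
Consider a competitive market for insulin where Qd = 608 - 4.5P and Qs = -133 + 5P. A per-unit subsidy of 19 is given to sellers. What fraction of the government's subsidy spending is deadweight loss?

DWL / government spending = 45/604

Pre-subsidy: 608 - 4.5P = -133 + 5P gives P* = 78, Q* = 257.
With the subsidy, sellers receive Ps = Pb + 19 for each unit, where Pb is the price buyers pay.
Supply in terms of Pb becomes Qs = -133 + 5(Pb + 19) = -38 + 5Pb. Setting this equal to demand: 608 - 4.5Pb = -38 + 5Pb, so Pb = 68.
Sellers receive Ps = 68 + 19 = 87; Q' = 608 − 4.5·68 = 302.
ΔCS = ½(257 + 302)(78 − 68) = 2795; ΔPS = ½(257 + 302)(87 − 78) = 2515.5.
Government spending = 19 × 302 = 5738.
DWL = ½ × 19 × (302 − 257) = 427.5; fraction = 427.5 / 5738 = 45/604.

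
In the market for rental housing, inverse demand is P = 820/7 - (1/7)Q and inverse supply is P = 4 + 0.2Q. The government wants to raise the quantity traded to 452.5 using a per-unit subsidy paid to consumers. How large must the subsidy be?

At Q = 452.5, from the demand curve buyers pay Pb = 820/7 − (1/7)·452.5 = 52.5; from the supply curve sellers need Ps = 4 + 0.2·452.5 = 94.5.
The subsidy must fill the gap: s = Ps − Pb = 94.5 − 52.5 = 42.

Required subsidy s = 42 per unit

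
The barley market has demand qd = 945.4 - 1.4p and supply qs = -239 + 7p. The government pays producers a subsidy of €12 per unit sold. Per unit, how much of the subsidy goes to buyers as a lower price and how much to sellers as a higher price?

Pre-subsidy: 945.4 - 1.4p = -239 + 7p gives p* = 141, q* = 748.
With the subsidy, sellers receive ps = pb + 12 for each unit, where pb is the price buyers pay.
Supply in terms of pb becomes qs = -239 + 7(pb + 12) = -155 + 7pb. Setting this equal to demand: 945.4 - 1.4pb = -155 + 7pb, so pb = 131.
Sellers receive ps = 131 + 12 = 143; q' = 945.4 − 1.4·131 = 762.
Buyers' price falls by p* − pb = 141 − 131 = 10; sellers' price rises by ps − p* = 143 − 141 = 2.

Buyers gain €10 per unit; sellers gain €2 per unit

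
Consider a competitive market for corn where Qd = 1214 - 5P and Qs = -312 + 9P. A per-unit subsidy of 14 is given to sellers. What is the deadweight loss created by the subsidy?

Pre-subsidy: 1214 - 5P = -312 + 9P gives P* = 109, Q* = 669.
With the subsidy, sellers receive Ps = Pb + 14 for each unit, where Pb is the price buyers pay.
Supply in terms of Pb becomes Qs = -312 + 9(Pb + 14) = -186 + 9Pb. Setting this equal to demand: 1214 - 5Pb = -186 + 9Pb, so Pb = 100.
Sellers receive Ps = 100 + 14 = 114; Q' = 1214 − 5·100 = 714.
The subsidy expands output by 714 − 669 = 45 past the efficient level; on those units the gap between marginal cost and willingness to pay runs from 0 up to 14.
DWL = ½ × 14 × 45 = 315.

Deadweight loss = 315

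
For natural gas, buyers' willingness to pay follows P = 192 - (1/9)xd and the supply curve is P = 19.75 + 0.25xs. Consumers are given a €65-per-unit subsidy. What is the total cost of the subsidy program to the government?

Government cost = €42705

Pre-subsidy: 192 - (1/9)x = 19.75 + 0.25x gives x* = 477 and P* = 139.
With the rebate, buyers effectively pay Pb = Ps − 65, where Ps is the price sellers receive.
On the curves, Pb = 192 - (1/9)x and Ps = 19.75 + 0.25x; the wedge Ps − Pb = 65 gives 19.75 + 0.25x − (192 - (1/9)x) = 65, so x' = 657.
Then Pb = 192 − (1/9)·657 = 119 and Ps = 19.75 + 0.25·657 = 184.
Government outlay = subsidy × quantity = 65 × 657 = 42705.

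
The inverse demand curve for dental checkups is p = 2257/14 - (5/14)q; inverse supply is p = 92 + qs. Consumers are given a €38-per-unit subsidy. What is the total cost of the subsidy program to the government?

Government cost = €3002

Pre-subsidy: 2257/14 - (5/14)q = 92 + q gives q* = 51 and p* = 143.
With the rebate, buyers effectively pay pb = ps − 38, where ps is the price sellers receive.
On the curves, pb = 2257/14 - (5/14)q and ps = 92 + q; the wedge ps − pb = 38 gives 92 + q − (2257/14 - (5/14)q) = 38, so q' = 79.
Then pb = 2257/14 − (5/14)·79 = 133 and ps = 92 + 1·79 = 171.
Government outlay = subsidy × quantity = 38 × 79 = 3002.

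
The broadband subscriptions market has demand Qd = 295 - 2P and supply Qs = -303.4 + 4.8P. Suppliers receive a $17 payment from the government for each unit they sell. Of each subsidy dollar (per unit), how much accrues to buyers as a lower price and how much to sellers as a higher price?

Pre-subsidy: 295 - 2P = -303.4 + 4.8P gives P* = 88, Q* = 119.
With the subsidy, sellers receive Ps = Pb + 17 for each unit, where Pb is the price buyers pay.
Supply in terms of Pb becomes Qs = -303.4 + 4.8(Pb + 17) = -221.8 + 4.8Pb. Setting this equal to demand: 295 - 2Pb = -221.8 + 4.8Pb, so Pb = 76.
Sellers receive Ps = 76 + 17 = 93; Q' = 295 − 2·76 = 143.
Buyers' price falls by P* − Pb = 88 − 76 = 12; sellers' price rises by Ps − P* = 93 − 88 = 5.

Buyers gain $12 per unit; sellers gain $5 per unit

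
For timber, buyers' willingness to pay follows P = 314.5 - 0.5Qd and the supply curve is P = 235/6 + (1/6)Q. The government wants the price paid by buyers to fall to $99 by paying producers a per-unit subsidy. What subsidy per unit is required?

Required subsidy s = $12 per unit

At a buyer price of 99, quantity demanded is 629 − 2·99 = 431.
Sellers supply 431 only when they receive Ps = 235/6 + (1/6)·431 = 111.
s = Ps − Pb = 111 − 99 = 12.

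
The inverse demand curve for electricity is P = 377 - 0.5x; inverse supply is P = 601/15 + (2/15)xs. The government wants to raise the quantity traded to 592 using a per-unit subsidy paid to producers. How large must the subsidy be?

At x = 592, from the demand curve buyers pay Pb = 377 − 0.5·592 = 81; from the supply curve sellers need Ps = 601/15 + (2/15)·592 = 119.
The subsidy must fill the gap: s = Ps − Pb = 119 − 81 = 38.

Required subsidy s = 38 per unit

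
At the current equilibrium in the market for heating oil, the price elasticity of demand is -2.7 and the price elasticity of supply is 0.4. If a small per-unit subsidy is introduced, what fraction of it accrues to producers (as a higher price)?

For a small subsidy around the equilibrium, the benefit split depends on the relative slopes, which at a point are proportional to the elasticities.
Buyer share = εs/(εs + |εd|) = 0.4/(0.4 + 2.7) = 4/31; seller share = |εd|/(εs + |εd|) = 27/31.
So producers capture 27/31 of the subsidy.

Producer share = 27/31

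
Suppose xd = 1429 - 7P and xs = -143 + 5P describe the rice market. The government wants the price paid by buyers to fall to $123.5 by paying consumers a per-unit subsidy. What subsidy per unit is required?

At a buyer price of 123.5, quantity demanded is 1429 − 7·123.5 = 564.5.
Sellers supply 564.5 only when they receive Ps with -143 + 5·Ps = 564.5, i.e. Ps = 141.5.
s = Ps − Pb = 141.5 − 123.5 = 18.

Required subsidy s = $18 per unit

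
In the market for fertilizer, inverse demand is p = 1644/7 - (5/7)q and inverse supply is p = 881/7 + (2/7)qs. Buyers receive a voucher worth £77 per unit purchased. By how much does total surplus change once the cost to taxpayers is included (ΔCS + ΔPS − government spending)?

Pre-subsidy: 1644/7 - (5/7)q = 881/7 + (2/7)q gives q* = 109 and p* = 157.
With the rebate, buyers effectively pay pb = ps − 77, where ps is the price sellers receive.
On the curves, pb = 1644/7 - (5/7)q and ps = 881/7 + (2/7)q; the wedge ps − pb = 77 gives 881/7 + (2/7)q − (1644/7 - (5/7)q) = 77, so q' = 186.
Then pb = 1644/7 − (5/7)·186 = 102 and ps = 881/7 + (2/7)·186 = 179.
ΔCS = ½(109 + 186)(157 − 102) = 8112.5; ΔPS = ½(109 + 186)(179 − 157) = 3245.
Government spending = 77 × 186 = 14322.
Net change = 8112.5 + 3245 − 14322 = -2964.5. The loss equals the DWL triangle ½·77·77.

Net change in total surplus = -£2964.5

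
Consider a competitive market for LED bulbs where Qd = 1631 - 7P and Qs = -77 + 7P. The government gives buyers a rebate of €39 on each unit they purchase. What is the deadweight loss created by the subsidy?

Deadweight loss = €2661.75

Pre-subsidy: 1631 - 7P = -77 + 7P gives P* = 122, Q* = 777.
With the rebate, buyers effectively pay Pb = Ps − 39, where Ps is the price sellers receive.
Demand in terms of Ps becomes Qd = 1631 − 7(Ps − 39) = 1904 - 7Ps. Setting this equal to supply: 1904 - 7Ps = -77 + 7Ps, so Ps = 141.5.
Buyers pay Pb = 141.5 − 39 = 102.5; Q' = -77 + 7·141.5 = 913.5.
The subsidy expands output by 913.5 − 777 = 136.5 past the efficient level; on those units the gap between marginal cost and willingness to pay runs from 0 up to 39.
DWL = ½ × 39 × 136.5 = 2661.75.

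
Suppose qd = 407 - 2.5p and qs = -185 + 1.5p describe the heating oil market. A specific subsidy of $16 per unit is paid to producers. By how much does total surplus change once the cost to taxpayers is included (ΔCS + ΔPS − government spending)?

Net change in total surplus = -$120

Pre-subsidy: 407 - 2.5p = -185 + 1.5p gives p* = 148, q* = 37.
With the subsidy, sellers receive ps = pb + 16 for each unit, where pb is the price buyers pay.
Supply in terms of pb becomes qs = -185 + 1.5(pb + 16) = -161 + 1.5pb. Setting this equal to demand: 407 - 2.5pb = -161 + 1.5pb, so pb = 142.
Sellers receive ps = 142 + 16 = 158; q' = 407 − 2.5·142 = 52.
ΔCS = ½(37 + 52)(148 − 142) = 267; ΔPS = ½(37 + 52)(158 − 148) = 445.
Government spending = 16 × 52 = 832.
Net change = 267 + 445 − 832 = -120. The loss equals the DWL triangle ½·16·15.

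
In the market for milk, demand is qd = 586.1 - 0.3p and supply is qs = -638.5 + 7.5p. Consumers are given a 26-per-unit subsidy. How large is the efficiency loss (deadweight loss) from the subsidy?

Pre-subsidy: 586.1 - 0.3p = -638.5 + 7.5p gives p* = 157, q* = 539.
With the rebate, buyers effectively pay pb = ps − 26, where ps is the price sellers receive.
Demand in terms of ps becomes qd = 586.1 − 0.3(ps − 26) = 593.9 - 0.3ps. Setting this equal to supply: 593.9 - 0.3ps = -638.5 + 7.5ps, so ps = 158.
Buyers pay pb = 158 − 26 = 132; q' = -638.5 + 7.5·158 = 546.5.
The subsidy expands output by 546.5 − 539 = 7.5 past the efficient level; on those units the gap between marginal cost and willingness to pay runs from 0 up to 26.
DWL = ½ × 26 × 7.5 = 97.5.

Deadweight loss = 97.5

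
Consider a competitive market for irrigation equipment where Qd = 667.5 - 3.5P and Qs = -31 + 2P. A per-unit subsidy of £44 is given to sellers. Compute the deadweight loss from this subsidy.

Deadweight loss = £1232

Pre-subsidy: 667.5 - 3.5P = -31 + 2P gives P* = 127, Q* = 223.
With the subsidy, sellers receive Ps = Pb + 44 for each unit, where Pb is the price buyers pay.
Supply in terms of Pb becomes Qs = -31 + 2(Pb + 44) = 57 + 2Pb. Setting this equal to demand: 667.5 - 3.5Pb = 57 + 2Pb, so Pb = 111.
Sellers receive Ps = 111 + 44 = 155; Q' = 667.5 − 3.5·111 = 279.
The subsidy expands output by 279 − 223 = 56 past the efficient level; on those units the gap between marginal cost and willingness to pay runs from 0 up to 44.
DWL = ½ × 44 × 56 = 1232.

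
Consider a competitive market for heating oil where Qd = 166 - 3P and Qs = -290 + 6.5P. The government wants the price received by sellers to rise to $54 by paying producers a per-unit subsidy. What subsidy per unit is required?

At a seller price of 54, quantity supplied is -290 + 6.5·54 = 61.
Buyers absorb 61 only when they pay Pb with 166 − 3·Pb = 61, i.e. Pb = 35.
s = Ps − Pb = 54 − 35 = 19.

Required subsidy s = $19 per unit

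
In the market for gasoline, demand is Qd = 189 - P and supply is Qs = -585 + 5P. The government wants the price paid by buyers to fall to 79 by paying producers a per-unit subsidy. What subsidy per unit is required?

At a buyer price of 79, quantity demanded is 189 − 1·79 = 110.
Sellers supply 110 only when they receive Ps with -585 + 5·Ps = 110, i.e. Ps = 139.
s = Ps − Pb = 139 − 79 = 60.

Required subsidy s = 60 per unit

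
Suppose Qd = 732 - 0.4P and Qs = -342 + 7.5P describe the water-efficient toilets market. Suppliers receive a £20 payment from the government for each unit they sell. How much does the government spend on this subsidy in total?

Pre-subsidy: 732 - 0.4P = -342 + 7.5P gives P* = 10740/79, Q* = 53532/79.
With the subsidy, sellers receive Ps = Pb + 20 for each unit, where Pb is the price buyers pay.
Supply in terms of Pb becomes Qs = -342 + 7.5(Pb + 20) = -192 + 7.5Pb. Setting this equal to demand: 732 - 0.4Pb = -192 + 7.5Pb, so Pb = 9240/79.
Sellers receive Ps = 9240/79 + 20 = 10820/79; Q' = 732 − 0.4·(9240/79) = 54132/79.
Government outlay = subsidy × quantity = 20 × 54132/79 = 1082640/79.

Government cost = 1082640/79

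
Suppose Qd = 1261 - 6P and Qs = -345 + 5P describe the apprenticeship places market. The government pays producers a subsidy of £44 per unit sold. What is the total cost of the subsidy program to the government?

Pre-subsidy: 1261 - 6P = -345 + 5P gives P* = 146, Q* = 385.
With the subsidy, sellers receive Ps = Pb + 44 for each unit, where Pb is the price buyers pay.
Supply in terms of Pb becomes Qs = -345 + 5(Pb + 44) = -125 + 5Pb. Setting this equal to demand: 1261 - 6Pb = -125 + 5Pb, so Pb = 126.
Sellers receive Ps = 126 + 44 = 170; Q' = 1261 − 6·126 = 505.
Government outlay = subsidy × quantity = 44 × 505 = 22220.

Government cost = £22220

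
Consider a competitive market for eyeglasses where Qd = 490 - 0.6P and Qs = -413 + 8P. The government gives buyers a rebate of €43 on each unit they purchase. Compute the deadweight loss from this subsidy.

Pre-subsidy: 490 - 0.6P = -413 + 8P gives P* = 105, Q* = 427.
With the rebate, buyers effectively pay Pb = Ps − 43, where Ps is the price sellers receive.
Demand in terms of Ps becomes Qd = 490 − 0.6(Ps − 43) = 515.8 - 0.6Ps. Setting this equal to supply: 515.8 - 0.6Ps = -413 + 8Ps, so Ps = 108.
Buyers pay Pb = 108 − 43 = 65; Q' = -413 + 8·108 = 451.
The subsidy expands output by 451 − 427 = 24 past the efficient level; on those units the gap between marginal cost and willingness to pay runs from 0 up to 43.
DWL = ½ × 43 × 24 = 516.

Deadweight loss = €516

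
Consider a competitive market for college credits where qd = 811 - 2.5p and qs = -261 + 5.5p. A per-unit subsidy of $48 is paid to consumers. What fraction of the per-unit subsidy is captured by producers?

Pre-subsidy: 811 - 2.5p = -261 + 5.5p gives p* = 134, q* = 476.
With the rebate, buyers effectively pay pb = ps − 48, where ps is the price sellers receive.
Demand in terms of ps becomes qd = 811 − 2.5(ps − 48) = 931 - 2.5ps. Setting this equal to supply: 931 - 2.5ps = -261 + 5.5ps, so ps = 149.
Buyers pay pb = 149 − 48 = 101; q' = -261 + 5.5·149 = 558.5.
Buyers' price falls by p* − pb = 134 − 101 = 33; sellers' price rises by ps − p* = 149 − 134 = 15.
So producers capture 15/48 = 0.3125 of each unit of subsidy.

Producer share = 0.3125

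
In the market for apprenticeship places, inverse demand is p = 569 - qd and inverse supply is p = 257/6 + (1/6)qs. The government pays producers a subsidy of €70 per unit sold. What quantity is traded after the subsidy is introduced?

Pre-subsidy: 569 - q = 257/6 + (1/6)q gives q* = 451 and p* = 118.
With the subsidy, sellers receive ps = pb + 70 for each unit, where pb is the price buyers pay.
On the curves, pb = 569 - q and ps = 257/6 + (1/6)q; the wedge ps − pb = 70 gives 257/6 + (1/6)q − (569 - q) = 70, so q' = 511.
Then pb = 569 − 1·511 = 58 and ps = 257/6 + (1/6)·511 = 128.

q' = 511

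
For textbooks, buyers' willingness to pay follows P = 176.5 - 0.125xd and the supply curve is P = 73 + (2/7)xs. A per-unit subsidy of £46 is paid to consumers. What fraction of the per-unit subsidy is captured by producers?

Producer share = 16/23

Pre-subsidy: 176.5 - 0.125x = 73 + (2/7)x gives x* = 252 and P* = 145.
With the rebate, buyers effectively pay Pb = Ps − 46, where Ps is the price sellers receive.
On the curves, Pb = 176.5 - 0.125x and Ps = 73 + (2/7)x; the wedge Ps − Pb = 46 gives 73 + (2/7)x − (176.5 - 0.125x) = 46, so x' = 364.
Then Pb = 176.5 − 0.125·364 = 131 and Ps = 73 + (2/7)·364 = 177.
Buyers' price falls by P* − Pb = 145 − 131 = 14; sellers' price rises by Ps − P* = 177 − 145 = 32.
So producers capture 32/46 = 16/23 of each unit of subsidy.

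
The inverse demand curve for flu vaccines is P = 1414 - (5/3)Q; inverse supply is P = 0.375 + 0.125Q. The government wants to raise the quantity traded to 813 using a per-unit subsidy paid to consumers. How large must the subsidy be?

Required subsidy s = 43 per unit

At Q = 813, from the demand curve buyers pay Pb = 1414 − (5/3)·813 = 59; from the supply curve sellers need Ps = 0.375 + 0.125·813 = 102.
The subsidy must fill the gap: s = Ps − Pb = 102 − 59 = 43.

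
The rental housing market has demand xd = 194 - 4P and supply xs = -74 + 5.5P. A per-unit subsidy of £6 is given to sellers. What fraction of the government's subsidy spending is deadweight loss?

Pre-subsidy: 194 - 4P = -74 + 5.5P gives P* = 536/19, x* = 1542/19.
With the subsidy, sellers receive Ps = Pb + 6 for each unit, where Pb is the price buyers pay.
Supply in terms of Pb becomes xs = -74 + 5.5(Pb + 6) = -41 + 5.5Pb. Setting this equal to demand: 194 - 4Pb = -41 + 5.5Pb, so Pb = 470/19.
Sellers receive Ps = 470/19 + 6 = 584/19; x' = 194 − 4·(470/19) = 1806/19.
ΔCS = ½(1542/19 + 1806/19)(536/19 − 470/19) = 110484/361; ΔPS = ½(1542/19 + 1806/19)(584/19 − 536/19) = 80352/361.
Government spending = 6 × 1806/19 = 10836/19.
DWL = ½ × 6 × (1806/19 − 1542/19) = 792/19; fraction = (792/19) / (10836/19) = 22/301.

DWL / government spending = 22/301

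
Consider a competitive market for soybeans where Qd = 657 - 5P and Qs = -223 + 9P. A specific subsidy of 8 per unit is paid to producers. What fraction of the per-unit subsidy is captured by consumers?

Consumer share = 9/14

Pre-subsidy: 657 - 5P = -223 + 9P gives P* = 440/7, Q* = 2399/7.
With the subsidy, sellers receive Ps = Pb + 8 for each unit, where Pb is the price buyers pay.
Supply in terms of Pb becomes Qs = -223 + 9(Pb + 8) = -151 + 9Pb. Setting this equal to demand: 657 - 5Pb = -151 + 9Pb, so Pb = 404/7.
Sellers receive Ps = 404/7 + 8 = 460/7; Q' = 657 − 5·(404/7) = 2579/7.
Buyers' price falls by P* − Pb = 440/7 − 404/7 = 36/7; sellers' price rises by Ps − P* = 460/7 − 440/7 = 20/7.
So consumers capture (36/7)/8 = 9/14 of each unit of subsidy.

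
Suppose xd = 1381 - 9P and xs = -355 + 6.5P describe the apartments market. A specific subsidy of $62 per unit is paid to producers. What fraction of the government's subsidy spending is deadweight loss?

Pre-subsidy: 1381 - 9P = -355 + 6.5P gives P* = 112, x* = 373.
With the subsidy, sellers receive Ps = Pb + 62 for each unit, where Pb is the price buyers pay.
Supply in terms of Pb becomes xs = -355 + 6.5(Pb + 62) = 48 + 6.5Pb. Setting this equal to demand: 1381 - 9Pb = 48 + 6.5Pb, so Pb = 86.
Sellers receive Ps = 86 + 62 = 148; x' = 1381 − 9·86 = 607.
ΔCS = ½(373 + 607)(112 − 86) = 12740; ΔPS = ½(373 + 607)(148 − 112) = 17640.
Government spending = 62 × 607 = 37634.
DWL = ½ × 62 × (607 − 373) = 7254; fraction = 7254 / 37634 = 117/607.

DWL / government spending = 117/607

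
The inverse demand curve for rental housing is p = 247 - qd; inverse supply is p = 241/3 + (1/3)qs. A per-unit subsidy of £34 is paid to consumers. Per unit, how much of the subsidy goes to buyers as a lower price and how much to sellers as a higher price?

Pre-subsidy: 247 - q = 241/3 + (1/3)q gives q* = 125 and p* = 122.
With the rebate, buyers effectively pay pb = ps − 34, where ps is the price sellers receive.
On the curves, pb = 247 - q and ps = 241/3 + (1/3)q; the wedge ps − pb = 34 gives 241/3 + (1/3)q − (247 - q) = 34, so q' = 150.5.
Then pb = 247 − 1·150.5 = 96.5 and ps = 241/3 + (1/3)·150.5 = 130.5.
Buyers' price falls by p* − pb = 122 − 96.5 = 25.5; sellers' price rises by ps − p* = 130.5 − 122 = 8.5.

Buyers gain £25.5 per unit; sellers gain £8.5 per unit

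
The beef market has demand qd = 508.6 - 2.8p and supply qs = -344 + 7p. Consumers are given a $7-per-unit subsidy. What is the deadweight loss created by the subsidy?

Pre-subsidy: 508.6 - 2.8p = -344 + 7p gives p* = 87, q* = 265.
With the rebate, buyers effectively pay pb = ps − 7, where ps is the price sellers receive.
Demand in terms of ps becomes qd = 508.6 − 2.8(ps − 7) = 528.2 - 2.8ps. Setting this equal to supply: 528.2 - 2.8ps = -344 + 7ps, so ps = 89.
Buyers pay pb = 89 − 7 = 82; q' = -344 + 7·89 = 279.
The subsidy expands output by 279 − 265 = 14 past the efficient level; on those units the gap between marginal cost and willingness to pay runs from 0 up to 7.
DWL = ½ × 7 × 14 = 49.

Deadweight loss = $49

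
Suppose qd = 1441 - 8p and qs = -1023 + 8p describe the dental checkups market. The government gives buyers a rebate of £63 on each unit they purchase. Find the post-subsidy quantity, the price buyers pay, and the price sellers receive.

Pre-subsidy: 1441 - 8p = -1023 + 8p gives p* = 154, q* = 209.
With the rebate, buyers effectively pay pb = ps − 63, where ps is the price sellers receive.
Demand in terms of ps becomes qd = 1441 − 8(ps − 63) = 1945 - 8ps. Setting this equal to supply: 1945 - 8ps = -1023 + 8ps, so ps = 185.5.
Buyers pay pb = 185.5 − 63 = 122.5; q' = -1023 + 8·185.5 = 461.

q' = 461; buyers pay £122.5; sellers receive £185.5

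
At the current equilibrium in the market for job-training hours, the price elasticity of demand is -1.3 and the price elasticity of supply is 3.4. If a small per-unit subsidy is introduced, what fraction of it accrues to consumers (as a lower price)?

Consumer share = 34/47

For a small subsidy around the equilibrium, the benefit split depends on the relative slopes, which at a point are proportional to the elasticities.
Buyer share = εs/(εs + |εd|) = 3.4/(3.4 + 1.3) = 34/47; seller share = |εd|/(εs + |εd|) = 13/47.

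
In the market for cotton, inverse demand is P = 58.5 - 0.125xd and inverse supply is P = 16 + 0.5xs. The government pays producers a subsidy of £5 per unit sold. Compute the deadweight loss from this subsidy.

Pre-subsidy: 58.5 - 0.125x = 16 + 0.5x gives x* = 68 and P* = 50.
With the subsidy, sellers receive Ps = Pb + 5 for each unit, where Pb is the price buyers pay.
On the curves, Pb = 58.5 - 0.125x and Ps = 16 + 0.5x; the wedge Ps − Pb = 5 gives 16 + 0.5x − (58.5 - 0.125x) = 5, so x' = 76.
Then Pb = 58.5 − 0.125·76 = 49 and Ps = 16 + 0.5·76 = 54.
The subsidy expands output by 76 − 68 = 8 past the efficient level; on those units the gap between marginal cost and willingness to pay runs from 0 up to 5.
DWL = ½ × 5 × 8 = 20.

Deadweight loss = £20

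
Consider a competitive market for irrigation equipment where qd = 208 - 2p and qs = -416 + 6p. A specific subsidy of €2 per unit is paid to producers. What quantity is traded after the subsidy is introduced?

q' = 55

Pre-subsidy: 208 - 2p = -416 + 6p gives p* = 78, q* = 52.
With the subsidy, sellers receive ps = pb + 2 for each unit, where pb is the price buyers pay.
Supply in terms of pb becomes qs = -416 + 6(pb + 2) = -404 + 6pb. Setting this equal to demand: 208 - 2pb = -404 + 6pb, so pb = 76.5.
Sellers receive ps = 76.5 + 2 = 78.5; q' = 208 − 2·76.5 = 55.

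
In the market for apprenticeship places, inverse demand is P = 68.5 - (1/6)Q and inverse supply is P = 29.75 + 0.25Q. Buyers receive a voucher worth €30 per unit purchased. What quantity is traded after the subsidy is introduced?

Pre-subsidy: 68.5 - (1/6)Q = 29.75 + 0.25Q gives Q* = 93 and P* = 53.
With the rebate, buyers effectively pay Pb = Ps − 30, where Ps is the price sellers receive.
On the curves, Pb = 68.5 - (1/6)Q and Ps = 29.75 + 0.25Q; the wedge Ps − Pb = 30 gives 29.75 + 0.25Q − (68.5 - (1/6)Q) = 30, so Q' = 165.
Then Pb = 68.5 − (1/6)·165 = 41 and Ps = 29.75 + 0.25·165 = 71.

Q' = 165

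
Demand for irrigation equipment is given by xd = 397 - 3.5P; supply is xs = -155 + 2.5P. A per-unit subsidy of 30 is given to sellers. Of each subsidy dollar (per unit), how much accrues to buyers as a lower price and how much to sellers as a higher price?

Pre-subsidy: 397 - 3.5P = -155 + 2.5P gives P* = 92, x* = 75.
With the subsidy, sellers receive Ps = Pb + 30 for each unit, where Pb is the price buyers pay.
Supply in terms of Pb becomes xs = -155 + 2.5(Pb + 30) = -80 + 2.5Pb. Setting this equal to demand: 397 - 3.5Pb = -80 + 2.5Pb, so Pb = 79.5.
Sellers receive Ps = 79.5 + 30 = 109.5; x' = 397 − 3.5·79.5 = 118.75.
Buyers' price falls by P* − Pb = 92 − 79.5 = 12.5; sellers' price rises by Ps − P* = 109.5 − 92 = 17.5.

Buyers gain 12.5 per unit; sellers gain 17.5 per unit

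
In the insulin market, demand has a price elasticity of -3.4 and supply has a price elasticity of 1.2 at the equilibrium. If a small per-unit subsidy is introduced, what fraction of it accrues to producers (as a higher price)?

Producer share = 17/23

For a small subsidy around the equilibrium, the benefit split depends on the relative slopes, which at a point are proportional to the elasticities.
Buyer share = εs/(εs + |εd|) = 1.2/(1.2 + 3.4) = 6/23; seller share = |εd|/(εs + |εd|) = 17/23.
So producers capture 17/23 of the subsidy.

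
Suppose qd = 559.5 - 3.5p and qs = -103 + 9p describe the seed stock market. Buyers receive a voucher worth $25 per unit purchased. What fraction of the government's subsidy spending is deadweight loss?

Pre-subsidy: 559.5 - 3.5p = -103 + 9p gives p* = 53, q* = 374.
With the rebate, buyers effectively pay pb = ps − 25, where ps is the price sellers receive.
Demand in terms of ps becomes qd = 559.5 − 3.5(ps − 25) = 647 - 3.5ps. Setting this equal to supply: 647 - 3.5ps = -103 + 9ps, so ps = 60.
Buyers pay pb = 60 − 25 = 35; q' = -103 + 9·60 = 437.
ΔCS = ½(374 + 437)(53 − 35) = 7299; ΔPS = ½(374 + 437)(60 − 53) = 2838.5.
Government spending = 25 × 437 = 10925.
DWL = ½ × 25 × (437 − 374) = 787.5; fraction = 787.5 / 10925 = 63/874.

DWL / government spending = 63/874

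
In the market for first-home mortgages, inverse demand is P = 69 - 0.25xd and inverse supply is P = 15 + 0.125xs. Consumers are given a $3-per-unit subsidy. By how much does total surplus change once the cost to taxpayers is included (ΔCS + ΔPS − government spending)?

Net change in total surplus = -$12

Pre-subsidy: 69 - 0.25x = 15 + 0.125x gives x* = 144 and P* = 33.
With the rebate, buyers effectively pay Pb = Ps − 3, where Ps is the price sellers receive.
On the curves, Pb = 69 - 0.25x and Ps = 15 + 0.125x; the wedge Ps − Pb = 3 gives 15 + 0.125x − (69 - 0.25x) = 3, so x' = 152.
Then Pb = 69 − 0.25·152 = 31 and Ps = 15 + 0.125·152 = 34.
ΔCS = ½(144 + 152)(33 − 31) = 296; ΔPS = ½(144 + 152)(34 − 33) = 148.
Government spending = 3 × 152 = 456.
Net change = 296 + 148 − 456 = -12. The loss equals the DWL triangle ½·3·8.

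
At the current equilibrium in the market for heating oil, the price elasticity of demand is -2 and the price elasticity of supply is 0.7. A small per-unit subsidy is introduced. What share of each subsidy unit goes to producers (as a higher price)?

Producer share = 20/27

For a small subsidy around the equilibrium, the benefit split depends on the relative slopes, which at a point are proportional to the elasticities.
Buyer share = εs/(εs + |εd|) = 0.7/(0.7 + 2) = 7/27; seller share = |εd|/(εs + |εd|) = 20/27.
So producers capture 20/27 of the subsidy.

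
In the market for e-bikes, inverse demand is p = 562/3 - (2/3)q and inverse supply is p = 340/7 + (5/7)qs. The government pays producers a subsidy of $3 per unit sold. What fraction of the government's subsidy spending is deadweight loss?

DWL / government spending = 63/5954

Pre-subsidy: 562/3 - (2/3)q = 340/7 + (5/7)q gives q* = 2914/29 and p* = 3490/29.
With the subsidy, sellers receive ps = pb + 3 for each unit, where pb is the price buyers pay.
On the curves, pb = 562/3 - (2/3)q and ps = 340/7 + (5/7)q; the wedge ps − pb = 3 gives 340/7 + (5/7)q − (562/3 - (2/3)q) = 3, so q' = 2977/29.
Then pb = 562/3 − (2/3)·(2977/29) = 3448/29 and ps = 340/7 + (5/7)·(2977/29) = 3535/29.
ΔCS = ½(2914/29 + 2977/29)(3490/29 − 3448/29) = 123711/841; ΔPS = ½(2914/29 + 2977/29)(3535/29 − 3490/29) = 265095/1682.
Government spending = 3 × 2977/29 = 8931/29.
DWL = ½ × 3 × (2977/29 − 2914/29) = 189/58; fraction = (189/58) / (8931/29) = 63/5954.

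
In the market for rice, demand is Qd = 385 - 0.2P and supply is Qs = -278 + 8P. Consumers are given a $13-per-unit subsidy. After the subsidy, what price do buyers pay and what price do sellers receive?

Buyers pay 2795/41; sellers receive 3328/41

Pre-subsidy: 385 - 0.2P = -278 + 8P gives P* = 3315/41, Q* = 15122/41.
With the rebate, buyers effectively pay Pb = Ps − 13, where Ps is the price sellers receive.
Demand in terms of Ps becomes Qd = 385 − 0.2(Ps − 13) = 387.6 - 0.2Ps. Setting this equal to supply: 387.6 - 0.2Ps = -278 + 8Ps, so Ps = 3328/41.
Buyers pay Pb = 3328/41 − 13 = 2795/41; Q' = -278 + 8·(3328/41) = 15226/41.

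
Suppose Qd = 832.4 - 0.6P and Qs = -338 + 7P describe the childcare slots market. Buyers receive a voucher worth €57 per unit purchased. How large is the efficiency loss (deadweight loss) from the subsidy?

Deadweight loss = €897.75

Pre-subsidy: 832.4 - 0.6P = -338 + 7P gives P* = 154, Q* = 740.
With the rebate, buyers effectively pay Pb = Ps − 57, where Ps is the price sellers receive.
Demand in terms of Ps becomes Qd = 832.4 − 0.6(Ps − 57) = 866.6 - 0.6Ps. Setting this equal to supply: 866.6 - 0.6Ps = -338 + 7Ps, so Ps = 158.5.
Buyers pay Pb = 158.5 − 57 = 101.5; Q' = -338 + 7·158.5 = 771.5.
The subsidy expands output by 771.5 − 740 = 31.5 past the efficient level; on those units the gap between marginal cost and willingness to pay runs from 0 up to 57.
DWL = ½ × 57 × 31.5 = 897.75.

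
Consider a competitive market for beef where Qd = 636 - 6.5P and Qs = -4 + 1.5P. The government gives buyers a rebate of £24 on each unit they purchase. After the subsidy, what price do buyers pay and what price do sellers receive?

Pre-subsidy: 636 - 6.5P = -4 + 1.5P gives P* = 80, Q* = 116.
With the rebate, buyers effectively pay Pb = Ps − 24, where Ps is the price sellers receive.
Demand in terms of Ps becomes Qd = 636 − 6.5(Ps − 24) = 792 - 6.5Ps. Setting this equal to supply: 792 - 6.5Ps = -4 + 1.5Ps, so Ps = 99.5.
Buyers pay Pb = 99.5 − 24 = 75.5; Q' = -4 + 1.5·99.5 = 145.25.

Buyers pay £75.5; sellers receive £99.5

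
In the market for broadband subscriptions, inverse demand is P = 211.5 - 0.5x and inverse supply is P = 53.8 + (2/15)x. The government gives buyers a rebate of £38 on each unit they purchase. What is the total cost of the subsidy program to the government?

Pre-subsidy: 211.5 - 0.5x = 53.8 + (2/15)x gives x* = 249 and P* = 87.
With the rebate, buyers effectively pay Pb = Ps − 38, where Ps is the price sellers receive.
On the curves, Pb = 211.5 - 0.5x and Ps = 53.8 + (2/15)x; the wedge Ps − Pb = 38 gives 53.8 + (2/15)x − (211.5 - 0.5x) = 38, so x' = 309.
Then Pb = 211.5 − 0.5·309 = 57 and Ps = 53.8 + (2/15)·309 = 95.
Government outlay = subsidy × quantity = 38 × 309 = 11742.

Government cost = £11742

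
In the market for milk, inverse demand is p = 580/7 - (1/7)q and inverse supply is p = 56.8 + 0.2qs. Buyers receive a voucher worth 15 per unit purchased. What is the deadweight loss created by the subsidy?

Deadweight loss = 328.125

Pre-subsidy: 580/7 - (1/7)q = 56.8 + 0.2q gives q* = 76 and p* = 72.
With the rebate, buyers effectively pay pb = ps − 15, where ps is the price sellers receive.
On the curves, pb = 580/7 - (1/7)q and ps = 56.8 + 0.2q; the wedge ps − pb = 15 gives 56.8 + 0.2q − (580/7 - (1/7)q) = 15, so q' = 119.75.
Then pb = 580/7 − (1/7)·119.75 = 65.75 and ps = 56.8 + 0.2·119.75 = 80.75.
The subsidy expands output by 119.75 − 76 = 43.75 past the efficient level; on those units the gap between marginal cost and willingness to pay runs from 0 up to 15.
DWL = ½ × 15 × 43.75 = 328.125.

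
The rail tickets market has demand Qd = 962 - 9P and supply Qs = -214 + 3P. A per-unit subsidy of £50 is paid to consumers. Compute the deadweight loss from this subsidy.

Pre-subsidy: 962 - 9P = -214 + 3P gives P* = 98, Q* = 80.
With the rebate, buyers effectively pay Pb = Ps − 50, where Ps is the price sellers receive.
Demand in terms of Ps becomes Qd = 962 − 9(Ps − 50) = 1412 - 9Ps. Setting this equal to supply: 1412 - 9Ps = -214 + 3Ps, so Ps = 135.5.
Buyers pay Pb = 135.5 − 50 = 85.5; Q' = -214 + 3·135.5 = 192.5.
The subsidy expands output by 192.5 − 80 = 112.5 past the efficient level; on those units the gap between marginal cost and willingness to pay runs from 0 up to 50.
DWL = ½ × 50 × 112.5 = 2812.5.

Deadweight loss = £2812.5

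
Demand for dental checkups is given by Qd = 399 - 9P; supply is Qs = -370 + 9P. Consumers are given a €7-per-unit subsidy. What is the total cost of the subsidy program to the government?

Pre-subsidy: 399 - 9P = -370 + 9P gives P* = 769/18, Q* = 14.5.
With the rebate, buyers effectively pay Pb = Ps − 7, where Ps is the price sellers receive.
Demand in terms of Ps becomes Qd = 399 − 9(Ps − 7) = 462 - 9Ps. Setting this equal to supply: 462 - 9Ps = -370 + 9Ps, so Ps = 416/9.
Buyers pay Pb = 416/9 − 7 = 353/9; Q' = -370 + 9·(416/9) = 46.
Government outlay = subsidy × quantity = 7 × 46 = 322.

Government cost = €322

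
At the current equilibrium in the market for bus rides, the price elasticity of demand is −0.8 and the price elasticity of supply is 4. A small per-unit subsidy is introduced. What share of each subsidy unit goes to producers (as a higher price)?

For a small subsidy around the equilibrium, the benefit split depends on the relative slopes, which at a point are proportional to the elasticities.
Buyer share = εs/(εs + |εd|) = 4/(4 + 0.8) = 5/6; seller share = |εd|/(εs + |εd|) = 1/6.
So producers capture 1/6 of the subsidy.

Producer share = 1/6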